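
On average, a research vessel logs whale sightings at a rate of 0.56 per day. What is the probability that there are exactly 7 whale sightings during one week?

Over the interval, μ = 0.56 × 7 = 3.92 (a week = 7 days).
P(N = 7) = e^(−μ) μ^7/7! = e^(−3.92) · 3.92^7/5040 ≈ 0.0560.

0.0560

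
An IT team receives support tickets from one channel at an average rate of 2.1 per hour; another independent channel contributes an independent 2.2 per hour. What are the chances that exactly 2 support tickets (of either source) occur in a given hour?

Independent Poisson processes superpose: combined rate λ = 2.1 + 2.2 = 4.3 per hour.
So μ = 4.3.
P(N = 2) = e^(−4.3) · 4.3^2/2! ≈ 0.1254.

0.1254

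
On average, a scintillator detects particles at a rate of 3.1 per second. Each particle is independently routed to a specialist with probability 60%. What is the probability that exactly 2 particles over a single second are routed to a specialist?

Thinning: the particles that are routed to a specialist themselves form a Poisson process with rate 0.6 × 3.1 = 1.86 per second.
So μ = 1.86.
P(N = 2) = e^(−1.86) · 1.86^2/2! ≈ 0.2693.

0.2693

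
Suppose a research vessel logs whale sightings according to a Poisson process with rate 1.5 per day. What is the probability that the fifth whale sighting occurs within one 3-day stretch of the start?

Over the interval, μ = 1.5 × 3 = 4.5 (a 3-day stretch = 3 days).
The fifth arrival falls in the interval iff at least 5 events occur there: P(S_5 ≤ t) = P(N ≥ 5) = 1 − P(N ≤ 4) ≈ 0.4679.

0.4679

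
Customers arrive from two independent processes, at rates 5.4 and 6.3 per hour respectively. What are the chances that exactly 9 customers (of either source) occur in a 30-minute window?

Independent Poisson processes superpose: combined rate λ = 5.4 + 6.3 = 11.7 per hour.
Over the interval, μ = 11.7 × 0.5 = 5.85 (a 30-minute window = 0.5 hours).
P(N = 9) = e^(−5.85) · 5.85^9/9! ≈ 0.0637.

0.0637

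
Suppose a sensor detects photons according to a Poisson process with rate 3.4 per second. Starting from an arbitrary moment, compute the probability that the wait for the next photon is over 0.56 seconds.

The wait for the next event is exponential with rate λ = 3.4 per second.
P(T > 0.56) = e^(−λt) = e^(−3.4 × 0.56) = e^(−1.904) ≈ 0.1490.

0.1490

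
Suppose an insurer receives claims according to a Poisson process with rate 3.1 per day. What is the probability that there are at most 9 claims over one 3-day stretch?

0.5479

Over the interval, μ = 3.1 × 3 = 9.3 (a 3-day stretch = 3 days).
P(N ≤ 9) = Σ_{j=0}^{9} e^(−μ) μ^j/j! ≈ 0.5479.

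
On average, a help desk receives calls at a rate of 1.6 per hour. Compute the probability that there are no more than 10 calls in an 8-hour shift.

Over the interval, μ = 1.6 × 8 = 12.8 (an 8-hour shift = 8 hours).
P(N ≤ 10) = Σ_{j=0}^{10} e^(−μ) μ^j/j! ≈ 0.2693.

0.2693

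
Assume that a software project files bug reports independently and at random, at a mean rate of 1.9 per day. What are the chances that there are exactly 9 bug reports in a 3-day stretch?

Over the interval, μ = 1.9 × 3 = 5.7 (a 3-day stretch = 3 days).
P(N = 9) = e^(−μ) μ^9/9! = e^(−5.7) · 5.7^9/362880 ≈ 0.0586.

0.0586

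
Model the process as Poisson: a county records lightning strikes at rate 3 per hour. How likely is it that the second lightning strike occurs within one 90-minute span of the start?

Over the interval, μ = 3 × 1.5 = 4.5 (a 90-minute span = 1.5 hours).
The second arrival falls in the interval iff at least 2 events occur there: P(S_2 ≤ t) = P(N ≥ 2) = 1 − P(N ≤ 1) ≈ 0.9389.

0.9389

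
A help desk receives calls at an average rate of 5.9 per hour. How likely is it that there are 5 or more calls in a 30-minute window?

0.1764

Over the interval, μ = 5.9 × 0.5 = 2.95 (a 30-minute window = 0.5 hours).
P(N ≥ 5) = 1 − P(N ≤ 4) = 1 − Σ_{j=0}^{4} e^(−μ) μ^j/j! ≈ 0.1764.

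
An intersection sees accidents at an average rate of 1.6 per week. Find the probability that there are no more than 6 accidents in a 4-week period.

0.5423

Over the interval, μ = 1.6 × 4 = 6.4 (a 4-week period = 4 weeks).
P(N ≤ 6) = Σ_{j=0}^{6} e^(−μ) μ^j/j! ≈ 0.5423.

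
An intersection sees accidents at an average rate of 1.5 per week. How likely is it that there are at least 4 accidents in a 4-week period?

Over the interval, μ = 1.5 × 4 = 6 (a 4-week period = 4 weeks).
P(N ≥ 4) = 1 − P(N ≤ 3) = 1 − Σ_{j=0}^{3} e^(−μ) μ^j/j! ≈ 0.8488.

0.8488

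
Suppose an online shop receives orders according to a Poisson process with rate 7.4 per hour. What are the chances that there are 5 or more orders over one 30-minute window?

Over the interval, μ = 7.4 × 0.5 = 3.7 (a 30-minute window = 0.5 hours).
P(N ≥ 5) = 1 − P(N ≤ 4) = 1 − Σ_{j=0}^{4} e^(−μ) μ^j/j! ≈ 0.3128.

0.3128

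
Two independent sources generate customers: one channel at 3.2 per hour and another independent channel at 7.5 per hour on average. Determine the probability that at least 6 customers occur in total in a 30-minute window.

Independent Poisson processes superpose: combined rate λ = 3.2 + 7.5 = 10.7 per hour.
Over the interval, μ = 10.7 × 0.5 = 5.35 (a 30-minute window = 0.5 hours).
P(N ≥ 6) = 1 − P(N ≤ 5) ≈ 0.4452.

0.4452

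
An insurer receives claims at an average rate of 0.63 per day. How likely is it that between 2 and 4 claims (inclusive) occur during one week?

Over the interval, μ = 0.63 × 7 = 4.41 (a week = 7 days).
P(2 ≤ N ≤ 4) = Σ_{j=2}^{4} e^(−4.41) · 4.41^j/j! ≈ 0.4835.

0.4835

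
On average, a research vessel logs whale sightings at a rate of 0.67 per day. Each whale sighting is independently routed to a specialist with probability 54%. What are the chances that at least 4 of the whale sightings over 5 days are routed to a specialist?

Thinning: the whale sightings that are routed to a specialist themselves form a Poisson process with rate 0.54 × 0.67 = 0.3618 per day.
Over the interval, μ = 0.3618 × 5 = 1.809 (5 days).
P(N ≥ 4) = 1 − P(N ≤ 3) ≈ 0.1102.

0.1102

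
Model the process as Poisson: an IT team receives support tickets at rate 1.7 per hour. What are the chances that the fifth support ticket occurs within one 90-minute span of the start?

0.1156

Over the interval, μ = 1.7 × 1.5 = 2.55 (a 90-minute span = 1.5 hours).
The fifth arrival falls in the interval iff at least 5 events occur there: P(S_5 ≤ t) = P(N ≥ 5) = 1 − P(N ≤ 4) ≈ 0.1156.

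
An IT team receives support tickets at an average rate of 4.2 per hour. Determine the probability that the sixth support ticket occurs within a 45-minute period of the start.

Over the interval, μ = 4.2 × 0.75 = 3.15 (a 45-minute period = 0.75 hours).
The sixth arrival falls in the interval iff at least 6 events occur there: P(S_6 ≤ t) = P(N ≥ 6) = 1 − P(N ≤ 5) ≈ 0.0998.

0.0998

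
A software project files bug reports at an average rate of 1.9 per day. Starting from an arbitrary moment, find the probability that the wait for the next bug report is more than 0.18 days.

The wait for the next event is exponential with rate λ = 1.9 per day.
P(T > 0.18) = e^(−λt) = e^(−1.9 × 0.18) = e^(−0.342) ≈ 0.7103.

0.7103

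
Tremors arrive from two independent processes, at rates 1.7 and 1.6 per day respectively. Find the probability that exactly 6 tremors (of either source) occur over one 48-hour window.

Independent Poisson processes superpose: combined rate λ = 1.7 + 1.6 = 3.3 per day.
Over the interval, μ = 3.3 × 2 = 6.6 (a 48-hour window = 2 days).
P(N = 6) = e^(−6.6) · 6.6^6/6! ≈ 0.1562.

0.1562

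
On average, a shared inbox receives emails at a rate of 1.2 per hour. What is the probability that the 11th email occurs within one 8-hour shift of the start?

Over the interval, μ = 1.2 × 8 = 9.6 (an 8-hour shift = 8 hours).
The 11th arrival falls in the interval iff at least 11 events occur there: P(S_11 ≤ t) = P(N ≥ 11) = 1 − P(N ≤ 10) ≈ 0.3671.

0.3671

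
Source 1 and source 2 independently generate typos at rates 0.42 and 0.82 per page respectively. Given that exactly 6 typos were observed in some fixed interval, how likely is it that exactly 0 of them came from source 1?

Given the total, each event is independently from source 1 with probability p = λ_1/(λ_1+λ_2) = 0.42/1.24 ≈ 0.3387.
So K ~ Binomial(6, 0.42/1.24): P(K = 0) = C(6,0) · (0.42/1.24)^0 · (0.82/1.24)^6 ≈ 0.0836.

0.0836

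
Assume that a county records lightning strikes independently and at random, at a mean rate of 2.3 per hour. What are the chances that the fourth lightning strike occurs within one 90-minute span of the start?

Over the interval, μ = 2.3 × 1.5 = 3.45 (a 90-minute span = 1.5 hours).
The fourth arrival falls in the interval iff at least 4 events occur there: P(S_4 ≤ t) = P(N ≥ 4) = 1 − P(N ≤ 3) ≈ 0.4525.

0.4525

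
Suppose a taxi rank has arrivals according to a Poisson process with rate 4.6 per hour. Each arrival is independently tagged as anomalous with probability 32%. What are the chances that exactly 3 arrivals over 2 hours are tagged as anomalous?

0.2239

Thinning: the arrivals that are tagged as anomalous themselves form a Poisson process with rate 0.32 × 4.6 = 1.472 per hour.
Over the interval, μ = 1.472 × 2 = 2.944 (2 hours).
P(N = 3) = e^(−2.944) · 2.944^3/3! ≈ 0.2239.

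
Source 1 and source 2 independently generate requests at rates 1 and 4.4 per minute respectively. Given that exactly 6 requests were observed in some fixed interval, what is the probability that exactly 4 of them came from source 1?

Given the total, each event is independently from source 1 with probability p = λ_1/(λ_1+λ_2) = 1/5.4 ≈ 0.1852.
So K ~ Binomial(6, 1/5.4): P(K = 4) = C(6,4) · (1/5.4)^4 · (4.4/5.4)^2 ≈ 0.0117.

0.0117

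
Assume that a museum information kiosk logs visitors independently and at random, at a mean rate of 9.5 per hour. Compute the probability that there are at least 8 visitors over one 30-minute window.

Over the interval, μ = 9.5 × 0.5 = 4.75 (a 30-minute window = 0.5 hours).
P(N ≥ 8) = 1 − P(N ≤ 7) = 1 − Σ_{j=0}^{7} e^(−μ) μ^j/j! ≈ 0.1086.

0.1086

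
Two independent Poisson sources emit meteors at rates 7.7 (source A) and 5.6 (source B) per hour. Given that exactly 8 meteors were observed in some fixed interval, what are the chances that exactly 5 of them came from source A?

Given the total, each event is independently from source A with probability p = λ_A/(λ_A+λ_B) = 7.7/13.3 ≈ 0.5789.
So K ~ Binomial(8, 7.7/13.3): P(K = 5) = C(8,5) · (7.7/13.3)^5 · (5.6/13.3)^3 ≈ 0.2719.

0.2719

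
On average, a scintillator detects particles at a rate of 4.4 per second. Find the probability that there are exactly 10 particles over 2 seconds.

0.1157

Over the interval, μ = 4.4 × 2 = 8.8 (2 seconds).
P(N = 10) = e^(−μ) μ^10/10! = e^(−8.8) · 8.8^10/3628800 ≈ 0.1157.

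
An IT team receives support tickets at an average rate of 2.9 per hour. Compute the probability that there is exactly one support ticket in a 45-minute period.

0.2471

Over the interval, μ = 2.9 × 0.75 = 2.175 (a 45-minute period = 0.75 hours).
P(N = 1) = e^(−μ) μ^1/1! = e^(−2.175) · 2.175^1/1 ≈ 0.2471.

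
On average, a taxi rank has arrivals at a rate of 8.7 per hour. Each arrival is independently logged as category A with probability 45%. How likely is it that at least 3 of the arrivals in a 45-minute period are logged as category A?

0.5624

Thinning: the arrivals that are logged as category A themselves form a Poisson process with rate 0.45 × 8.7 = 3.915 per hour.
Over the interval, μ = 3.915 × 0.75 = 2.93625 (a 45-minute period = 0.75 hours).
P(N ≥ 3) = 1 − P(N ≤ 2) ≈ 0.5624.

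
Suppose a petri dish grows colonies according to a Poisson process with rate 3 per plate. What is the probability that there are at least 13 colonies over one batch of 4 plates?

Over the interval, μ = 3 × 4 = 12 (a batch of 4 plates = 4 plates).
P(N ≥ 13) = 1 − P(N ≤ 12) = 1 − Σ_{j=0}^{12} e^(−μ) μ^j/j! ≈ 0.4240.

0.4240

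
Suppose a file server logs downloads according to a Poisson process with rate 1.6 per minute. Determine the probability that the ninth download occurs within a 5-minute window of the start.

Over the interval, μ = 1.6 × 5 = 8 (a 5-minute window = 5 minutes).
The ninth arrival falls in the interval iff at least 9 events occur there: P(S_9 ≤ t) = P(N ≥ 9) = 1 − P(N ≤ 8) ≈ 0.4075.

0.4075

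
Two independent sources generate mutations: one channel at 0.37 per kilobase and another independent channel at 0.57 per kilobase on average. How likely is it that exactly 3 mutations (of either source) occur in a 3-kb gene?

Independent Poisson processes superpose: combined rate λ = 0.37 + 0.57 = 0.94 per kilobase.
Over the interval, μ = 0.94 × 3 = 2.82 (a 3-kb gene = 3 kilobases).
P(N = 3) = e^(−2.82) · 2.82^3/3! ≈ 0.2228.

0.2228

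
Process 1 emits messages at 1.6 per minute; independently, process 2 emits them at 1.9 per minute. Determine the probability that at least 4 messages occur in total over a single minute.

0.4634

Independent Poisson processes superpose: combined rate λ = 1.6 + 1.9 = 3.5 per minute.
So μ = 3.5.
P(N ≥ 4) = 1 − P(N ≤ 3) ≈ 0.4634.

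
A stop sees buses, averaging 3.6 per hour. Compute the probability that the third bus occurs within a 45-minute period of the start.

Over the interval, μ = 3.6 × 0.75 = 2.7 (a 45-minute period = 0.75 hours).
The third arrival falls in the interval iff at least 3 events occur there: P(S_3 ≤ t) = P(N ≥ 3) = 1 − P(N ≤ 2) ≈ 0.5064.

0.5064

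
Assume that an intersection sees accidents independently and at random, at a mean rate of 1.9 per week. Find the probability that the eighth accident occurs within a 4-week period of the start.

Over the interval, μ = 1.9 × 4 = 7.6 (a 4-week period = 4 weeks).
The eighth arrival falls in the interval iff at least 8 events occur there: P(S_8 ≤ t) = P(N ≥ 8) = 1 − P(N ≤ 7) ≈ 0.4900.

0.4900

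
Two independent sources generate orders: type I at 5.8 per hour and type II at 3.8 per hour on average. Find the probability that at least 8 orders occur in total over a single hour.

Independent Poisson processes superpose: combined rate λ = 5.8 + 3.8 = 9.6 per hour.
So μ = 9.6.
P(N ≥ 8) = 1 − P(N ≤ 7) ≈ 0.7416.

0.7416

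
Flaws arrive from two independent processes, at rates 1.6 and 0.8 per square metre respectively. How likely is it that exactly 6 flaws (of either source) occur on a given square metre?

0.0241

Independent Poisson processes superpose: combined rate λ = 1.6 + 0.8 = 2.4 per square metre.
So μ = 2.4.
P(N = 6) = e^(−2.4) · 2.4^6/6! ≈ 0.0241.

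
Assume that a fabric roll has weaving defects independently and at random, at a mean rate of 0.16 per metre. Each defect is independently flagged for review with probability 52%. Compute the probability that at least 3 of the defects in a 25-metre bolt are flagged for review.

0.3450

Thinning: the defects that are flagged for review themselves form a Poisson process with rate 0.52 × 0.16 = 0.0832 per metre.
Over the interval, μ = 0.0832 × 25 = 2.08 (a 25-metre bolt = 25 metres).
P(N ≥ 3) = 1 − P(N ≤ 2) ≈ 0.3450.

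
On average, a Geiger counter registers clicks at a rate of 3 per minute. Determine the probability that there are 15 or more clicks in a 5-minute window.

0.5343

Over the interval, μ = 3 × 5 = 15 (a 5-minute window = 5 minutes).
P(N ≥ 15) = 1 − P(N ≤ 14) = 1 − Σ_{j=0}^{14} e^(−μ) μ^j/j! ≈ 0.5343.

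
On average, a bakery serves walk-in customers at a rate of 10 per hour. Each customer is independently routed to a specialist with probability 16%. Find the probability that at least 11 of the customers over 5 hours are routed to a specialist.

0.1841

Thinning: the customers that are routed to a specialist themselves form a Poisson process with rate 0.16 × 10 = 1.6 per hour.
Over the interval, μ = 1.6 × 5 = 8 (5 hours).
P(N ≥ 11) = 1 − P(N ≤ 10) ≈ 0.1841.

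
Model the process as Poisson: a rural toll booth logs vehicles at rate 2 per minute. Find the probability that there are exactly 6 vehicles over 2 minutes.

0.1042

Over the interval, μ = 2 × 2 = 4 (2 minutes).
P(N = 6) = e^(−μ) μ^6/6! = e^(−4) · 4^6/720 ≈ 0.1042.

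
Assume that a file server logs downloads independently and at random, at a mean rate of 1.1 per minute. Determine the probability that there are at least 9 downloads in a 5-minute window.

Over the interval, μ = 1.1 × 5 = 5.5 (a 5-minute window = 5 minutes).
P(N ≥ 9) = 1 − P(N ≤ 8) = 1 − Σ_{j=0}^{8} e^(−μ) μ^j/j! ≈ 0.1056.

0.1056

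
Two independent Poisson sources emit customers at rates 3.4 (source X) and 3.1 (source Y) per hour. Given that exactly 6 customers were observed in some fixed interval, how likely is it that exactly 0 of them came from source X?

Given the total, each event is independently from source X with probability p = λ_X/(λ_X+λ_Y) = 3.4/6.5 ≈ 0.5231.
So K ~ Binomial(6, 3.4/6.5): P(K = 0) = C(6,0) · (3.4/6.5)^0 · (3.1/6.5)^6 ≈ 0.0118.

0.0118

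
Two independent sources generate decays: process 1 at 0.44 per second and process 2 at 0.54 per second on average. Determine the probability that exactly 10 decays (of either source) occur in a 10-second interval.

Independent Poisson processes superpose: combined rate λ = 0.44 + 0.54 = 0.98 per second.
Over the interval, μ = 0.98 × 10 = 9.8 (a 10-second interval = 10 seconds).
P(N = 10) = e^(−9.8) · 9.8^10/10! ≈ 0.1249.

0.1249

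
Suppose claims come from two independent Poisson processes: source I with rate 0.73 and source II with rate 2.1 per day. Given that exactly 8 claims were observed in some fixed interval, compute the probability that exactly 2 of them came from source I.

0.3110

Given the total, each event is independently from source I with probability p = λ_I/(λ_I+λ_II) = 0.73/2.83 ≈ 0.2580.
So K ~ Binomial(8, 0.73/2.83): P(K = 2) = C(8,2) · (0.73/2.83)^2 · (2.1/2.83)^6 ≈ 0.3110.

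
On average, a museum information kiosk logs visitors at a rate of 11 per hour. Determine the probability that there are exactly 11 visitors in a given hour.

With mean μ = 11 per hour,
P(N = 11) = e^(−μ) μ^11/11! = e^(−11) · 11^11/39916800 ≈ 0.1194.

0.1194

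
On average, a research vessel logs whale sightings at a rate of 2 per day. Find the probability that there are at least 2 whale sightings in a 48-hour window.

Over the interval, μ = 2 × 2 = 4 (a 48-hour window = 2 days).
P(N ≥ 2) = 1 − P(N ≤ 1) = 1 − Σ_{j=0}^{1} e^(−μ) μ^j/j! ≈ 0.9084.

0.9084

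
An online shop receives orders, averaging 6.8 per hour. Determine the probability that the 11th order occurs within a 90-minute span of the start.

0.4420

Over the interval, μ = 6.8 × 1.5 = 10.2 (a 90-minute span = 1.5 hours).
The 11th arrival falls in the interval iff at least 11 events occur there: P(S_11 ≤ t) = P(N ≥ 11) = 1 − P(N ≤ 10) ≈ 0.4420.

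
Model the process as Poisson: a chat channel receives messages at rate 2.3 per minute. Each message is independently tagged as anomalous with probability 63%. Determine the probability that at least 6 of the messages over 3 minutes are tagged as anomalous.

0.2712

Thinning: the messages that are tagged as anomalous themselves form a Poisson process with rate 0.63 × 2.3 = 1.449 per minute.
Over the interval, μ = 1.449 × 3 = 4.347 (3 minutes).
P(N ≥ 6) = 1 − P(N ≤ 5) ≈ 0.2712.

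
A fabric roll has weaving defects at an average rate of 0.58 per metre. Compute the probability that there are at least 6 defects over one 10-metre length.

Over the interval, μ = 0.58 × 10 = 5.8 (a 10-metre length = 10 metres).
P(N ≥ 6) = 1 − P(N ≤ 5) = 1 − Σ_{j=0}^{5} e^(−μ) μ^j/j! ≈ 0.5217.

0.5217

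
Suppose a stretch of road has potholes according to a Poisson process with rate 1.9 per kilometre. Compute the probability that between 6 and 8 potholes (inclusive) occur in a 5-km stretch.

Over the interval, μ = 1.9 × 5 = 9.5 (a 5-km stretch = 5 kilometres).
P(6 ≤ N ≤ 8) = Σ_{j=6}^{8} e^(−9.5) · 9.5^j/j! ≈ 0.3033.

0.3033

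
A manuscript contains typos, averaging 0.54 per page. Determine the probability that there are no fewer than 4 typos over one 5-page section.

Over the interval, μ = 0.54 × 5 = 2.7 (a 5-page section = 5 pages).
P(N ≥ 4) = 1 − P(N ≤ 3) = 1 − Σ_{j=0}^{3} e^(−μ) μ^j/j! ≈ 0.2859.

0.2859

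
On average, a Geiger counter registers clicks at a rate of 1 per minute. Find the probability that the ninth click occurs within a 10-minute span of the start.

0.6672

Over the interval, μ = 1 × 10 = 10 (a 10-minute span = 10 minutes).
The ninth arrival falls in the interval iff at least 9 events occur there: P(S_9 ≤ t) = P(N ≥ 9) = 1 − P(N ≤ 8) ≈ 0.6672.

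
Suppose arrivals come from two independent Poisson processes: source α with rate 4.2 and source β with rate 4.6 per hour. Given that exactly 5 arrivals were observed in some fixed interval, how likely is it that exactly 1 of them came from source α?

0.1782

Given the total, each event is independently from source α with probability p = λ_α/(λ_α+λ_β) = 4.2/8.8 ≈ 0.4773.
So K ~ Binomial(5, 4.2/8.8): P(K = 1) = C(5,1) · (4.2/8.8)^1 · (4.6/8.8)^4 ≈ 0.1782.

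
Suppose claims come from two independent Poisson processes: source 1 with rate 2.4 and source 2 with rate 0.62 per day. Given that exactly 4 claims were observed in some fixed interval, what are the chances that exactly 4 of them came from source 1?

Given the total, each event is independently from source 1 with probability p = λ_1/(λ_1+λ_2) = 2.4/3.02 ≈ 0.7947.
So K ~ Binomial(4, 2.4/3.02): P(K = 4) = C(4,4) · (2.4/3.02)^4 · (0.62/3.02)^0 ≈ 0.3989.

0.3989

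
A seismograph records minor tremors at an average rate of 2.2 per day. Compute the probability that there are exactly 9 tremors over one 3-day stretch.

Over the interval, μ = 2.2 × 3 = 6.6 (a 3-day stretch = 3 days).
P(N = 9) = e^(−μ) μ^9/9! = e^(−6.6) · 6.6^9/362880 ≈ 0.0891.

0.0891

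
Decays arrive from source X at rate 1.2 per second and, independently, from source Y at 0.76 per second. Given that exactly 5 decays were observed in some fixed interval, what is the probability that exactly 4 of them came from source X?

0.2724

Given the total, each event is independently from source X with probability p = λ_X/(λ_X+λ_Y) = 1.2/1.96 ≈ 0.6122.
So K ~ Binomial(5, 1.2/1.96): P(K = 4) = C(5,4) · (1.2/1.96)^4 · (0.76/1.96)^1 ≈ 0.2724.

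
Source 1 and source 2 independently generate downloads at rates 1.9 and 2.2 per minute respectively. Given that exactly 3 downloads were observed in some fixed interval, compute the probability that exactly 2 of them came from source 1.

0.3457

Given the total, each event is independently from source 1 with probability p = λ_1/(λ_1+λ_2) = 1.9/4.1 ≈ 0.4634.
So K ~ Binomial(3, 1.9/4.1): P(K = 2) = C(3,2) · (1.9/4.1)^2 · (2.2/4.1)^1 ≈ 0.3457.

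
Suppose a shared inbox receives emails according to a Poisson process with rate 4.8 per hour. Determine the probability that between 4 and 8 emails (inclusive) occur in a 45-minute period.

0.4731

Over the interval, μ = 4.8 × 0.75 = 3.6 (a 45-minute period = 0.75 hours).
P(4 ≤ N ≤ 8) = Σ_{j=4}^{8} e^(−3.6) · 3.6^j/j! ≈ 0.4731.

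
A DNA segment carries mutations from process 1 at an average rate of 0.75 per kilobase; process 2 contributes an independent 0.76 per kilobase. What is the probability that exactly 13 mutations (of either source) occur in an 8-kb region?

0.1062

Independent Poisson processes superpose: combined rate λ = 0.75 + 0.76 = 1.51 per kilobase.
Over the interval, μ = 1.51 × 8 = 12.08 (an 8-kb region = 8 kilobases).
P(N = 13) = e^(−12.08) · 12.08^13/13! ≈ 0.1062.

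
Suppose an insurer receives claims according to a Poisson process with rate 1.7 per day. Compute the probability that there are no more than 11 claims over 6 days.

Over the interval, μ = 1.7 × 6 = 10.2 (6 days).
P(N ≤ 11) = Σ_{j=0}^{11} e^(−μ) μ^j/j! ≈ 0.6738.

0.6738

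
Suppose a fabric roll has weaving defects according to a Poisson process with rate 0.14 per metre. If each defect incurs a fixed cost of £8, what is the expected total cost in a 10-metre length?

E[N] = 0.14 × 10 = 1.4 (a 10-metre length = 10 metres); E[cost] = 1.4 × £8 = £11.2.

£11.2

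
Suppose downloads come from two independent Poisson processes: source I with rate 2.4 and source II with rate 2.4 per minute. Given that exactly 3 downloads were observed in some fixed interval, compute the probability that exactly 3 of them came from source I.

Given the total, each event is independently from source I with probability p = λ_I/(λ_I+λ_II) = 2.4/4.8 = 0.5000.
So K ~ Binomial(3, 2.4/4.8): P(K = 3) = C(3,3) · (2.4/4.8)^3 · (2.4/4.8)^0 ≈ 0.1250.

0.1250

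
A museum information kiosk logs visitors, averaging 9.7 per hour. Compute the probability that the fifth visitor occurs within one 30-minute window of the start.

Over the interval, μ = 9.7 × 0.5 = 4.85 (a 30-minute window = 0.5 hours).
The fifth arrival falls in the interval iff at least 5 events occur there: P(S_5 ≤ t) = P(N ≥ 5) = 1 − P(N ≤ 4) ≈ 0.5328.

0.5328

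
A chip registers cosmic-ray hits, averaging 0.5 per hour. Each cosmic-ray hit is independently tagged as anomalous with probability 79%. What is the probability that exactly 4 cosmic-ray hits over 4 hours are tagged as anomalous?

0.0535

Thinning: the cosmic-ray hits that are tagged as anomalous themselves form a Poisson process with rate 0.79 × 0.5 = 0.395 per hour.
Over the interval, μ = 0.395 × 4 = 1.58 (4 hours).
P(N = 4) = e^(−1.58) · 1.58^4/4! ≈ 0.0535.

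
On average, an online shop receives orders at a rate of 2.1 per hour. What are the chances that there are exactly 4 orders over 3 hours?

Over the interval, μ = 2.1 × 3 = 6.3 (3 hours).
P(N = 4) = e^(−μ) μ^4/4! = e^(−6.3) · 6.3^4/24 ≈ 0.1205.

0.1205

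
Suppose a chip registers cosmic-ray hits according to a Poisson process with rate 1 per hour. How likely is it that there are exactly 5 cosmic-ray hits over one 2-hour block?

Over the interval, μ = 1 × 2 = 2 (a 2-hour block = 2 hours).
P(N = 5) = e^(−μ) μ^5/5! = e^(−2) · 2^5/120 ≈ 0.0361.

0.0361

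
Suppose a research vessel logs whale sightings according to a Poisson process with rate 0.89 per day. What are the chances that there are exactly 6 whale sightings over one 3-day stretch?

0.0348

Over the interval, μ = 0.89 × 3 = 2.67 (a 3-day stretch = 3 days).
P(N = 6) = e^(−μ) μ^6/6! = e^(−2.67) · 2.67^6/720 ≈ 0.0348.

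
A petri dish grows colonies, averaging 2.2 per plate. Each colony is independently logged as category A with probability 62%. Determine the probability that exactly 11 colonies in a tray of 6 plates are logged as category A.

0.0771

Thinning: the colonies that are logged as category A themselves form a Poisson process with rate 0.62 × 2.2 = 1.364 per plate.
Over the interval, μ = 1.364 × 6 = 8.184 (a tray of 6 plates = 6 plates).
P(N = 11) = e^(−8.184) · 8.184^11/11! ≈ 0.0771.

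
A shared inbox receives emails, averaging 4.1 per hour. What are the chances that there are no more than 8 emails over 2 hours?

Over the interval, μ = 4.1 × 2 = 8.2 (2 hours).
P(N ≤ 8) = Σ_{j=0}^{8} e^(−μ) μ^j/j! ≈ 0.5647.

0.5647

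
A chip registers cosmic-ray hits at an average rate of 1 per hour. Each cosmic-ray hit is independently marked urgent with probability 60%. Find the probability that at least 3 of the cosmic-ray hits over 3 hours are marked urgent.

Thinning: the cosmic-ray hits that are marked urgent themselves form a Poisson process with rate 0.6 × 1 = 0.6 per hour.
Over the interval, μ = 0.6 × 3 = 1.8 (3 hours).
P(N ≥ 3) = 1 − P(N ≤ 2) ≈ 0.2694.

0.2694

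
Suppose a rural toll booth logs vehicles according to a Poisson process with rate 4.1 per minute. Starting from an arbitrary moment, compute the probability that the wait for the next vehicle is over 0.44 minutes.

0.1646

The wait for the next event is exponential with rate λ = 4.1 per minute.
P(T > 0.44) = e^(−λt) = e^(−4.1 × 0.44) = e^(−1.804) ≈ 0.1646.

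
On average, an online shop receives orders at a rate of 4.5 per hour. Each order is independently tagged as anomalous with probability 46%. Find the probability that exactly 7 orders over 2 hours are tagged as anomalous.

0.0659

Thinning: the orders that are tagged as anomalous themselves form a Poisson process with rate 0.46 × 4.5 = 2.07 per hour.
Over the interval, μ = 2.07 × 2 = 4.14 (2 hours).
P(N = 7) = e^(−4.14) · 4.14^7/7! ≈ 0.0659.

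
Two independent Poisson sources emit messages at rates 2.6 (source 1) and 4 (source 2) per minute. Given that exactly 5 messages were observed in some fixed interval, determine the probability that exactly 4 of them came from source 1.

0.0730

Given the total, each event is independently from source 1 with probability p = λ_1/(λ_1+λ_2) = 2.6/6.6 ≈ 0.3939.
So K ~ Binomial(5, 2.6/6.6): P(K = 4) = C(5,4) · (2.6/6.6)^4 · (4/6.6)^1 ≈ 0.0730.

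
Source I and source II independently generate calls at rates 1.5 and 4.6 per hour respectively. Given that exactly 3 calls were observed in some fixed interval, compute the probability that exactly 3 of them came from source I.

0.0149

Given the total, each event is independently from source I with probability p = λ_I/(λ_I+λ_II) = 1.5/6.1 ≈ 0.2459.
So K ~ Binomial(3, 1.5/6.1): P(K = 3) = C(3,3) · (1.5/6.1)^3 · (4.6/6.1)^0 ≈ 0.0149.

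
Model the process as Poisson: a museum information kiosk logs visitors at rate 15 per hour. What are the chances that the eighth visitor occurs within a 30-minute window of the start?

0.4754

Over the interval, μ = 15 × 0.5 = 7.5 (a 30-minute window = 0.5 hours).
The eighth arrival falls in the interval iff at least 8 events occur there: P(S_8 ≤ t) = P(N ≥ 8) = 1 − P(N ≤ 7) ≈ 0.4754.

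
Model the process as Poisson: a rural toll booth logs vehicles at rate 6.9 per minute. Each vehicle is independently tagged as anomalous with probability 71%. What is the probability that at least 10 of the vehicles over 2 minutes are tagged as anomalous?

0.5166

Thinning: the vehicles that are tagged as anomalous themselves form a Poisson process with rate 0.71 × 6.9 = 4.899 per minute.
Over the interval, μ = 4.899 × 2 = 9.798 (2 minutes).
P(N ≥ 10) = 1 − P(N ≤ 9) ≈ 0.5166.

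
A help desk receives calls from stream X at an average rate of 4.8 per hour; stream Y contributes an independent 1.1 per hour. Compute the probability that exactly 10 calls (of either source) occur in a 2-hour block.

Independent Poisson processes superpose: combined rate λ = 4.8 + 1.1 = 5.9 per hour.
Over the interval, μ = 5.9 × 2 = 11.8 (a 2-hour block = 2 hours).
P(N = 10) = e^(−11.8) · 11.8^10/10! ≈ 0.1082.

0.1082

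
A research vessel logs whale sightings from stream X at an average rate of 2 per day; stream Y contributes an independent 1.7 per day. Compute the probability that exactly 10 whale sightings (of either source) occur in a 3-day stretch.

Independent Poisson processes superpose: combined rate λ = 2 + 1.7 = 3.7 per day.
Over the interval, μ = 3.7 × 3 = 11.1 (a 3-day stretch = 3 days).
P(N = 10) = e^(−11.1) · 11.1^10/10! ≈ 0.1182.

0.1182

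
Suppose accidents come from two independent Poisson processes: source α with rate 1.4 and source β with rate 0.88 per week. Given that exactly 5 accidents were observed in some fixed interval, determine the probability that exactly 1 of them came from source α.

0.0681

Given the total, each event is independently from source α with probability p = λ_α/(λ_α+λ_β) = 1.4/2.28 ≈ 0.6140.
So K ~ Binomial(5, 1.4/2.28): P(K = 1) = C(5,1) · (1.4/2.28)^1 · (0.88/2.28)^4 ≈ 0.0681.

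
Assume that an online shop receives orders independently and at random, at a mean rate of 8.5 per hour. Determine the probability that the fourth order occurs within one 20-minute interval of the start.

Over the interval, μ = 8.5 × 1/3 ≈ 2.83333 (a 20-minute interval = 1/3 hours).
The fourth arrival falls in the interval iff at least 4 events occur there: P(S_4 ≤ t) = P(N ≥ 4) = 1 − P(N ≤ 3) ≈ 0.3155.

0.3155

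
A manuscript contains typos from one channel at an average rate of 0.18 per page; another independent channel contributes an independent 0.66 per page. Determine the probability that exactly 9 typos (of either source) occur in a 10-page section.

0.1290

Independent Poisson processes superpose: combined rate λ = 0.18 + 0.66 = 0.84 per page.
Over the interval, μ = 0.84 × 10 = 8.4 (a 10-page section = 10 pages).
P(N = 9) = e^(−8.4) · 8.4^9/9! ≈ 0.1290.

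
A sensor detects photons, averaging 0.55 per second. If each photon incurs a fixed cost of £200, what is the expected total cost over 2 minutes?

£13200

E[N] = 0.55 × 120 = 66 (2 minutes = 120 seconds); E[cost] = 66 × £200 = £13200.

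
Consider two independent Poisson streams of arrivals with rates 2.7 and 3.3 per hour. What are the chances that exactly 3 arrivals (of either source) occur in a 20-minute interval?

0.1804

Independent Poisson processes superpose: combined rate λ = 2.7 + 3.3 = 6 per hour.
Over the interval, μ = 6 × 1/3 = 2 (a 20-minute interval = 1/3 hours).
P(N = 3) = e^(−2) · 2^3/3! ≈ 0.1804.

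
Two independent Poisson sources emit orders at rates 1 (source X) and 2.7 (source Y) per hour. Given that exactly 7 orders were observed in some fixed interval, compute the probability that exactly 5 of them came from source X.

Given the total, each event is independently from source X with probability p = λ_X/(λ_X+λ_Y) = 1/3.7 ≈ 0.2703.
So K ~ Binomial(7, 1/3.7): P(K = 5) = C(7,5) · (1/3.7)^5 · (2.7/3.7)^2 ≈ 0.0161.

0.0161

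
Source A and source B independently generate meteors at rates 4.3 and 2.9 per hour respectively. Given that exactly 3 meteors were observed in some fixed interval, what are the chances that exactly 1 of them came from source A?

Given the total, each event is independently from source A with probability p = λ_A/(λ_A+λ_B) = 4.3/7.2 ≈ 0.5972.
So K ~ Binomial(3, 4.3/7.2): P(K = 1) = C(3,1) · (4.3/7.2)^1 · (2.9/7.2)^2 ≈ 0.2907.

0.2907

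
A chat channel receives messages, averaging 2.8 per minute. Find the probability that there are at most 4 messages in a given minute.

With mean μ = 2.8 per minute,
P(N ≤ 4) = Σ_{j=0}^{4} e^(−μ) μ^j/j! ≈ 0.8477.

0.8477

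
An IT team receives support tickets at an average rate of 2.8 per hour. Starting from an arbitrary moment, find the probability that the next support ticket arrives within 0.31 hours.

0.5802

Inter-arrival times are exponential with rate λ = 2.8 per hour.
P(T ≤ 0.31) = 1 − e^(−λt) = 1 − e^(−2.8 × 0.31) = 1 − e^(−0.868) ≈ 0.5802.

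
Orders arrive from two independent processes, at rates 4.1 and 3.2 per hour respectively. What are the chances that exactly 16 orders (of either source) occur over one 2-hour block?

0.0930

Independent Poisson processes superpose: combined rate λ = 4.1 + 3.2 = 7.3 per hour.
Over the interval, μ = 7.3 × 2 = 14.6 (a 2-hour block = 2 hours).
P(N = 16) = e^(−14.6) · 14.6^16/16! ≈ 0.0930.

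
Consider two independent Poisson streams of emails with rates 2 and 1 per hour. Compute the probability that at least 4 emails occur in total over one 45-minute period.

Independent Poisson processes superpose: combined rate λ = 2 + 1 = 3 per hour.
Over the interval, μ = 3 × 0.75 = 2.25 (a 45-minute period = 0.75 hours).
P(N ≥ 4) = 1 − P(N ≤ 3) ≈ 0.1906.

0.1906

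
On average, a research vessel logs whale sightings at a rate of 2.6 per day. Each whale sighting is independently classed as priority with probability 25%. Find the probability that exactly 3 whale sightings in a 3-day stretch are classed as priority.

Thinning: the whale sightings that are classed as priority themselves form a Poisson process with rate 0.25 × 2.6 = 0.65 per day.
Over the interval, μ = 0.65 × 3 = 1.95 (a 3-day stretch = 3 days).
P(N = 3) = e^(−1.95) · 1.95^3/3! ≈ 0.1758.

0.1758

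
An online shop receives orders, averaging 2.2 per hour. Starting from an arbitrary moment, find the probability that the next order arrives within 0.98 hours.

0.8842

Inter-arrival times are exponential with rate λ = 2.2 per hour.
P(T ≤ 0.98) = 1 − e^(−λt) = 1 − e^(−2.2 × 0.98) = 1 − e^(−2.156) ≈ 0.8842.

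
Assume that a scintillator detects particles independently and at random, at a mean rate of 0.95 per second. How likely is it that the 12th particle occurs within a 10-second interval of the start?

0.2480

Over the interval, μ = 0.95 × 10 = 9.5 (a 10-second interval = 10 seconds).
The 12th arrival falls in the interval iff at least 12 events occur there: P(S_12 ≤ t) = P(N ≥ 12) = 1 − P(N ≤ 11) ≈ 0.2480.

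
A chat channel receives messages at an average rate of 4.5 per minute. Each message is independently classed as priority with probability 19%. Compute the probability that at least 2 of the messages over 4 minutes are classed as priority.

Thinning: the messages that are classed as priority themselves form a Poisson process with rate 0.19 × 4.5 = 0.855 per minute.
Over the interval, μ = 0.855 × 4 = 3.42 (4 minutes).
P(N ≥ 2) = 1 − P(N ≤ 1) ≈ 0.8554.

0.8554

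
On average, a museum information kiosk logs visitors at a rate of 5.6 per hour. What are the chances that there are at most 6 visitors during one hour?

With mean μ = 5.6 per hour,
P(N ≤ 6) = Σ_{j=0}^{6} e^(−μ) μ^j/j! ≈ 0.6703.

0.6703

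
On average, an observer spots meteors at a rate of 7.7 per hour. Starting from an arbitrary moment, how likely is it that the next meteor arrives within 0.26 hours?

Inter-arrival times are exponential with rate λ = 7.7 per hour.
P(T ≤ 0.26) = 1 − e^(−λt) = 1 − e^(−7.7 × 0.26) = 1 − e^(−2.002) ≈ 0.8649.

0.8649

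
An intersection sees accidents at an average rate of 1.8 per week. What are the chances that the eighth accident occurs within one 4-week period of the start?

0.4311

Over the interval, μ = 1.8 × 4 = 7.2 (a 4-week period = 4 weeks).
The eighth arrival falls in the interval iff at least 8 events occur there: P(S_8 ≤ t) = P(N ≥ 8) = 1 − P(N ≤ 7) ≈ 0.4311.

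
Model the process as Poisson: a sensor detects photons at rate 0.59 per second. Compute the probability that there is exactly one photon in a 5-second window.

Over the interval, μ = 0.59 × 5 = 2.95 (a 5-second window = 5 seconds).
P(N = 1) = e^(−μ) μ^1/1! = e^(−2.95) · 2.95^1/1 ≈ 0.1544.

0.1544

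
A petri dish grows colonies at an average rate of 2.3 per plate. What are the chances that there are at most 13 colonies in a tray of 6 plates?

0.4858

Over the interval, μ = 2.3 × 6 = 13.8 (a tray of 6 plates = 6 plates).
P(N ≤ 13) = Σ_{j=0}^{13} e^(−μ) μ^j/j! ≈ 0.4858.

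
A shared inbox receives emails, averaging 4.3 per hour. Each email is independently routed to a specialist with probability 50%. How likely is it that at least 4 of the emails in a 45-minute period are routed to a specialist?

Thinning: the emails that are routed to a specialist themselves form a Poisson process with rate 0.5 × 4.3 = 2.15 per hour.
Over the interval, μ = 2.15 × 0.75 = 1.6125 (a 45-minute period = 0.75 hours).
P(N ≥ 4) = 1 − P(N ≤ 3) ≈ 0.0805.

0.0805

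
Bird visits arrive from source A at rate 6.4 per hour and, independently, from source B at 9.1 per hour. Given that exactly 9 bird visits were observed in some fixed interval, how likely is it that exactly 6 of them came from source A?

0.0842

Given the total, each event is independently from source A with probability p = λ_A/(λ_A+λ_B) = 6.4/15.5 ≈ 0.4129.
So K ~ Binomial(9, 6.4/15.5): P(K = 6) = C(9,6) · (6.4/15.5)^6 · (9.1/15.5)^3 ≈ 0.0842.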